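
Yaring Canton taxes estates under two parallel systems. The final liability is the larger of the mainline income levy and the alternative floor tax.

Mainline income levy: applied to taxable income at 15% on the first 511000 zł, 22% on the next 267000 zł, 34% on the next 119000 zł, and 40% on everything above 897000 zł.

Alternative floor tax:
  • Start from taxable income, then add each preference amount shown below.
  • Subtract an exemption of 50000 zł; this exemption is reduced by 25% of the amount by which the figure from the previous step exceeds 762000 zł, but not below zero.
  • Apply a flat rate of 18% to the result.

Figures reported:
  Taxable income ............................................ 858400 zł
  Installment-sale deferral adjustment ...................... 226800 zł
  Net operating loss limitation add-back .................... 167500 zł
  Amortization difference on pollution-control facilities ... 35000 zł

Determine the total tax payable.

Mainline income levy:
  511000 zł × 15% = 76650 zł
  267000 zł × 22% = 58740 zł
  80400 zł × 34% = 27336 zł
  → 162726 zł

Alternative floor tax:
  Adjusted income: 858400 zł + 226800 zł + 167500 zł + 35000 zł = 1287700 zł
  Exemption: 25% × (1287700 zł − 762000 zł) = 131425 zł ≥ 50000 zł, so the exemption is fully phased out
  Base: 1287700 zł − 0 zł = 1287700 zł
  1287700 zł × 18% = 231786 zł

231786 zł > 162726 zł, so the alternative floor tax is the binding amount.

231786 zł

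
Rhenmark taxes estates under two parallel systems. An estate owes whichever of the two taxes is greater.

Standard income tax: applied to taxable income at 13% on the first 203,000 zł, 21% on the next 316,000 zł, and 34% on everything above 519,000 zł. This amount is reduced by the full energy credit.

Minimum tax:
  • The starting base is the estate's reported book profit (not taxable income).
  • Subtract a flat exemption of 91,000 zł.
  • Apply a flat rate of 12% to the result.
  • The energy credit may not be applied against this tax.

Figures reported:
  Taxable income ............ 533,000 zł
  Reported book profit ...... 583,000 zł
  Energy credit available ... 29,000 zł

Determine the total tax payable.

68,510 zł

Standard income tax:
  203,000 zł × 13% = 26,390 zł
  316,000 zł × 21% = 66,360 zł
  14,000 zł × 34% = 4,760 zł
  → 97,510 zł
  Less energy credit 29,000 zł → 68,510 zł

Minimum tax:
  Base (reported book profit): 583,000 zł
  Less exemption 91,000 zł → base 492,000 zł
  492,000 zł × 12% = 59,040 zł

68,510 zł > 59,040 zł, so the standard income tax governs.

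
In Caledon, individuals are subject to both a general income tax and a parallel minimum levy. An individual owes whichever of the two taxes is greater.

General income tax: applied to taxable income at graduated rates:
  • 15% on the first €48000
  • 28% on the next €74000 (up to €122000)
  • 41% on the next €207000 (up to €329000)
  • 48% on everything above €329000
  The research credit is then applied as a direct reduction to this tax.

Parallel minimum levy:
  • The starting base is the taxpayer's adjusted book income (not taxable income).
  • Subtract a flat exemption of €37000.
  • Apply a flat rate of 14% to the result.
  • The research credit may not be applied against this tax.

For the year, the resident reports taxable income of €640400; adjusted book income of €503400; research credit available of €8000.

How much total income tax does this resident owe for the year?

€254262

General income tax:
  €48000 × 15% = €7200
  €74000 × 28% = €20720
  €207000 × 41% = €84870
  €311400 × 48% = €149472
  → €262262
  Less research credit €8000 → €254262

Parallel minimum levy:
  Base (adjusted book income): €503400
  Less exemption €37000 → base €466400
  €466400 × 14% = €65296

€254262 > €65296, so the general income tax governs.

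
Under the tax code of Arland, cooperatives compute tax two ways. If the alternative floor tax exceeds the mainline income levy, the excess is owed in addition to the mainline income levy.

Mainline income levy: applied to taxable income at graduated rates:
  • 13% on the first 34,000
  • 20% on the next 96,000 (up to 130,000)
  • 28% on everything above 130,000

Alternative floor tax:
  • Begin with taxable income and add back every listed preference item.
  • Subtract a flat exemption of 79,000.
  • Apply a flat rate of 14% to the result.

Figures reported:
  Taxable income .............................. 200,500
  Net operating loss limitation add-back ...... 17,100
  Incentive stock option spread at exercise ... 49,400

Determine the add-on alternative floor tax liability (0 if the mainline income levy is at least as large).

Mainline income levy:
  34,000 × 13% = 4,420
  96,000 × 20% = 19,200
  70,500 × 28% = 19,740
  → 43,360

Alternative floor tax:
  Adjusted income: 200,500 + 17,100 + 49,400 = 267,000
  Less exemption 79,000 → base 188,000
  188,000 × 14% = 26,320

26,320 ≤ 43,360, so no add-on is due.

0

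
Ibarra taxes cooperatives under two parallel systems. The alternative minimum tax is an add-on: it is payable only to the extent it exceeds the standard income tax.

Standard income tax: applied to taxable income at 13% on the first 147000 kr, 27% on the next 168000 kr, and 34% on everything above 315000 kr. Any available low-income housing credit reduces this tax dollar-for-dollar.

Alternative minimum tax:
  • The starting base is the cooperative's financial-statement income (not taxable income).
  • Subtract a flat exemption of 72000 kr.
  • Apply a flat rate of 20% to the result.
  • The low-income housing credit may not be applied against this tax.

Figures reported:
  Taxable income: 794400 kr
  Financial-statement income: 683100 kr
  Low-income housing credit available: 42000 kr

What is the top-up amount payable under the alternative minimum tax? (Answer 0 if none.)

0 kr

Standard income tax:
  147000 kr × 13% = 19110 kr
  168000 kr × 27% = 45360 kr
  479400 kr × 34% = 162996 kr
  → 227466 kr
  Less low-income housing credit 42000 kr → 185466 kr

Alternative minimum tax:
  Base (financial-statement income): 683100 kr
  Less exemption 72000 kr → base 611100 kr
  611100 kr × 20% = 122220 kr

122220 kr ≤ 185466 kr, so no add-on is due.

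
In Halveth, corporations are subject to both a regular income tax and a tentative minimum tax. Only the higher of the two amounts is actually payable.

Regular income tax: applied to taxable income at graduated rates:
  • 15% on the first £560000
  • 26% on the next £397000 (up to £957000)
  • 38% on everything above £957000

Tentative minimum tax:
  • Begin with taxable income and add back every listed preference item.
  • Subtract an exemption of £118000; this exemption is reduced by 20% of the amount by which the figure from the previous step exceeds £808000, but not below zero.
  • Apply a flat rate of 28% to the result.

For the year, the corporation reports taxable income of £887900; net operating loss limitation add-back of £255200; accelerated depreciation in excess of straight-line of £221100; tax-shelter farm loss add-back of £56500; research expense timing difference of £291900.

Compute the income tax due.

Tentative minimum tax:
  Adjusted income: £887900 + £255200 + £221100 + £56500 + £291900 = £1712600
  Exemption: 20% × (£1712600 − £808000) = £180920 ≥ £118000, so the exemption is fully phased out
  Base: £1712600 − £0 = £1712600
  £1712600 × 28% = £479528

Regular income tax:
  £560000 × 15% = £84000
  £327900 × 26% = £85254
  → £169254

£479528 > £169254, so the tentative minimum tax is the binding amount.

£479528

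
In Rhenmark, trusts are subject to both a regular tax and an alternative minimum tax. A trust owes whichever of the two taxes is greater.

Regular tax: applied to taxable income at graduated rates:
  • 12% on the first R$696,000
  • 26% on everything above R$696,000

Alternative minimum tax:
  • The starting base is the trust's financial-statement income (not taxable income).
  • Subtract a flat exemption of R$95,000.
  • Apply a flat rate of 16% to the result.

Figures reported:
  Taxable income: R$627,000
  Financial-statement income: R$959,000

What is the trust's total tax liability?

Alternative minimum tax:
  Base (financial-statement income): R$959,000
  Less exemption R$95,000 → base R$864,000
  R$864,000 × 16% = R$138,240

Regular tax:
  R$627,000 × 12% = R$75,240

R$138,240 > R$75,240, so the alternative minimum tax is the binding amount.

R$138,240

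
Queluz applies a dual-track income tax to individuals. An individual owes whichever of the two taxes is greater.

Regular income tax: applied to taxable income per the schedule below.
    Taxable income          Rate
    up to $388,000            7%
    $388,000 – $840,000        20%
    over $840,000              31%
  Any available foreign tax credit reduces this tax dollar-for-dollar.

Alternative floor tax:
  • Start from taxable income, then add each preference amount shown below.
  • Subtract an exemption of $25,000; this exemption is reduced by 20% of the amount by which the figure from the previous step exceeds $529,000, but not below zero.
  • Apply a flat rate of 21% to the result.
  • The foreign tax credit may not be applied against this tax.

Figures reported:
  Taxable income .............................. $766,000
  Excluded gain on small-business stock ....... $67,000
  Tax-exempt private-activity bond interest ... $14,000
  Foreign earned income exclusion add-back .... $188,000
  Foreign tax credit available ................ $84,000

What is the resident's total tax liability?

Regular income tax:
  $388,000 × 7% = $27,160
  $378,000 × 20% = $75,600
  → $102,760
  Less foreign tax credit $84,000 → $18,760

Alternative floor tax:
  Adjusted income: $766,000 + $67,000 + $14,000 + $188,000 = $1,035,000
  Exemption: 20% × ($1,035,000 − $529,000) = $101,200 ≥ $25,000, so the exemption is fully phased out
  Base: $1,035,000 − $0 = $1,035,000
  $1,035,000 × 21% = $217,350

$217,350 > $18,760, so the alternative floor tax is the binding amount.

$217,350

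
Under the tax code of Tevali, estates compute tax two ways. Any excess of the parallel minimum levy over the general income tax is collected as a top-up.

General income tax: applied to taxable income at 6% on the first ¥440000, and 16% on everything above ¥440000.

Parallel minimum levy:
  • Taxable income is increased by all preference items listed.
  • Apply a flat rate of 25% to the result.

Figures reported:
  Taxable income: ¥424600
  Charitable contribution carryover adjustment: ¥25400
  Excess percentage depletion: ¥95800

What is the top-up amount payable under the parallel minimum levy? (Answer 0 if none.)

¥110974

General income tax:
  ¥424600 × 6% = ¥25476

Parallel minimum levy:
  Adjusted income: ¥424600 + ¥25400 + ¥95800 = ¥545800
  ¥545800 × 25% = ¥136450

Excess of parallel minimum levy over general income tax: ¥136450 − ¥25476 = ¥110974.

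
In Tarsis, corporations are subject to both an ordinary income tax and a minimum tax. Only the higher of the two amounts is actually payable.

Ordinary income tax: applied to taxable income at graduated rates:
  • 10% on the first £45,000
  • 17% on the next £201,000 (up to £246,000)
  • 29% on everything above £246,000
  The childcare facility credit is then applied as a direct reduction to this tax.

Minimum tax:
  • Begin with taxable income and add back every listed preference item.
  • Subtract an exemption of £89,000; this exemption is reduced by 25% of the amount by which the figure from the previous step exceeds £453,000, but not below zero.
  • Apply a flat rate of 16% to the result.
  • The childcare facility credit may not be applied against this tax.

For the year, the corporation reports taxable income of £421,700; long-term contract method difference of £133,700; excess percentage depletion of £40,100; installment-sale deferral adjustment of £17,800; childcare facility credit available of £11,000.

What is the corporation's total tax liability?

Minimum tax:
  Adjusted income: £421,700 + £133,700 + £40,100 + £17,800 = £613,300
  Exemption: £89,000 − 25% × (£613,300 − £453,000) = £89,000 − £40,075 = £48,925
  Base: £613,300 − £48,925 = £564,375
  £564,375 × 16% = £90,300

Ordinary income tax:
  £45,000 × 10% = £4,500
  £201,000 × 17% = £34,170
  £175,700 × 29% = £50,953
  → £89,623
  Less childcare facility credit £11,000 → £78,623

£90,300 > £78,623, so the minimum tax is the binding amount.

£90,300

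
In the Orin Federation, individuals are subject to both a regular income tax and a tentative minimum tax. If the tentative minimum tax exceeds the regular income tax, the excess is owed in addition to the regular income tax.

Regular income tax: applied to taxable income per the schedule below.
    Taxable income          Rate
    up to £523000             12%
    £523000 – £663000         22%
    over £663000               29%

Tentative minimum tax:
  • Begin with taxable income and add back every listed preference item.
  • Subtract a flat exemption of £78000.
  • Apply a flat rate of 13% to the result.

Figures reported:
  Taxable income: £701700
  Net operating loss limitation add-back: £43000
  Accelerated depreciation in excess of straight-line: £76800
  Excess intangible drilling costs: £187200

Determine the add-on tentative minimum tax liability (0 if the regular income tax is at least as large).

Regular income tax:
  £523000 × 12% = £62760
  £140000 × 22% = £30800
  £38700 × 29% = £11223
  → £104783

Tentative minimum tax:
  Adjusted income: £701700 + £43000 + £76800 + £187200 = £1008700
  Less exemption £78000 → base £930700
  £930700 × 13% = £120991

Excess of tentative minimum tax over regular income tax: £120991 − £104783 = £16208.

£16208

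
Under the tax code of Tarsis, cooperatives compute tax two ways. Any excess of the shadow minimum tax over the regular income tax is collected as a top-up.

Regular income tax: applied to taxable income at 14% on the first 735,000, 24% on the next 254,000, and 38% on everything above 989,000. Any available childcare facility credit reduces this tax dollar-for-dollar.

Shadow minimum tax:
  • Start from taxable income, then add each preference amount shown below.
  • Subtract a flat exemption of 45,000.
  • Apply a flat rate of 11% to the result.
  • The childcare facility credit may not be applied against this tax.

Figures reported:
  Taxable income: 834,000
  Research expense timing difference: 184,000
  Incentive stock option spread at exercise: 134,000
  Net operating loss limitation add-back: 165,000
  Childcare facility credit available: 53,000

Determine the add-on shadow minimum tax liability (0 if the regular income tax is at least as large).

66,260

Regular income tax:
  735,000 × 14% = 102,900
  99,000 × 24% = 23,760
  → 126,660
  Less childcare facility credit 53,000 → 73,660

Shadow minimum tax:
  Adjusted income: 834,000 + 184,000 + 134,000 + 165,000 = 1,317,000
  Less exemption 45,000 → base 1,272,000
  1,272,000 × 11% = 139,920

Excess of shadow minimum tax over regular income tax: 139,920 − 73,660 = 66,260.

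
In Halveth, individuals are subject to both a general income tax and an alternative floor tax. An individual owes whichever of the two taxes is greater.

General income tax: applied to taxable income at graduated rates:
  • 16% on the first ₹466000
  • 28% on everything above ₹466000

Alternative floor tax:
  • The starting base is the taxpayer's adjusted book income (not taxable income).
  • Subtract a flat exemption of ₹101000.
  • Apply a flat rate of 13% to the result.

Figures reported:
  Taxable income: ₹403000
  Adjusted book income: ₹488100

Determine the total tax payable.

Alternative floor tax:
  Base (adjusted book income): ₹488100
  Less exemption ₹101000 → base ₹387100
  ₹387100 × 13% = ₹50323

General income tax:
  ₹403000 × 16% = ₹64480

₹64480 > ₹50323, so the general income tax governs.

₹64480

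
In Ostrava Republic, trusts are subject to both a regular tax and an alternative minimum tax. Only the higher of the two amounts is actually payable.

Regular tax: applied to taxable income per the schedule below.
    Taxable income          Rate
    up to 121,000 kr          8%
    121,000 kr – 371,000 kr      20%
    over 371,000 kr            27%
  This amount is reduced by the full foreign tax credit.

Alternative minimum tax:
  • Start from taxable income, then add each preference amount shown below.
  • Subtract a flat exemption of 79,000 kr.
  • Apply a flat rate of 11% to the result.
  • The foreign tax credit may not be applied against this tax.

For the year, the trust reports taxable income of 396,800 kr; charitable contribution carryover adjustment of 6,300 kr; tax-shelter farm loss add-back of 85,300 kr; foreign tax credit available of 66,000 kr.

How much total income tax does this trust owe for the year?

45,034 kr

Alternative minimum tax:
  Adjusted income: 396,800 kr + 6,300 kr + 85,300 kr = 488,400 kr
  Less exemption 79,000 kr → base 409,400 kr
  409,400 kr × 11% = 45,034 kr

Regular tax:
  121,000 kr × 8% = 9,680 kr
  250,000 kr × 20% = 50,000 kr
  25,800 kr × 27% = 6,966 kr
  → 66,646 kr
  Less foreign tax credit 66,000 kr → 646 kr

45,034 kr > 646 kr, so the alternative minimum tax is the binding amount.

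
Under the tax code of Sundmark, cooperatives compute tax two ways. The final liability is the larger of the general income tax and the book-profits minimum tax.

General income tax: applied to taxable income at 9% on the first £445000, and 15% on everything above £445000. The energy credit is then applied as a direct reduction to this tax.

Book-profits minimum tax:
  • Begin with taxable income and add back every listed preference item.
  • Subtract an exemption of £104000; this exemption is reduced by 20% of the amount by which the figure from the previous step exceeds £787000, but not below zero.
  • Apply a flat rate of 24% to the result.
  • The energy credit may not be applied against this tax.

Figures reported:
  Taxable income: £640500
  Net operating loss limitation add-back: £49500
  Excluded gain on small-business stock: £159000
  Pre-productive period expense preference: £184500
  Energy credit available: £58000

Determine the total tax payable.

General income tax:
  £445000 × 9% = £40050
  £195500 × 15% = £29325
  → £69375
  Less energy credit £58000 → £11375

Book-profits minimum tax:
  Adjusted income: £640500 + £49500 + £159000 + £184500 = £1033500
  Exemption: £104000 − 20% × (£1033500 − £787000) = £104000 − £49300 = £54700
  Base: £1033500 − £54700 = £978800
  £978800 × 24% = £234912

£234912 > £11375, so the book-profits minimum tax is the binding amount.

£234912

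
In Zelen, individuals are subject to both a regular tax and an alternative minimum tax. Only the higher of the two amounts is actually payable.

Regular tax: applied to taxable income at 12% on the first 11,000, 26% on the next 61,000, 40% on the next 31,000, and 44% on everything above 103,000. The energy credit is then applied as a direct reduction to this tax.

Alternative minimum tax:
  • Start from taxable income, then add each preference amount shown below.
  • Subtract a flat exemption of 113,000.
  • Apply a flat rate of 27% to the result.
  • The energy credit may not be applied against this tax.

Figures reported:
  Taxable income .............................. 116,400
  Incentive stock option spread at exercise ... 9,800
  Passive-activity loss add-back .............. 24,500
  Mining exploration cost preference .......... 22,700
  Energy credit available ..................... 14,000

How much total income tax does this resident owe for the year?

21,476

Alternative minimum tax:
  Adjusted income: 116,400 + 9,800 + 24,500 + 22,700 = 173,400
  Less exemption 113,000 → base 60,400
  60,400 × 27% = 16,308

Regular tax:
  11,000 × 12% = 1,320
  61,000 × 26% = 15,860
  31,000 × 40% = 12,400
  13,400 × 44% = 5,896
  → 35,476
  Less energy credit 14,000 → 21,476

21,476 > 16,308, so the regular tax governs.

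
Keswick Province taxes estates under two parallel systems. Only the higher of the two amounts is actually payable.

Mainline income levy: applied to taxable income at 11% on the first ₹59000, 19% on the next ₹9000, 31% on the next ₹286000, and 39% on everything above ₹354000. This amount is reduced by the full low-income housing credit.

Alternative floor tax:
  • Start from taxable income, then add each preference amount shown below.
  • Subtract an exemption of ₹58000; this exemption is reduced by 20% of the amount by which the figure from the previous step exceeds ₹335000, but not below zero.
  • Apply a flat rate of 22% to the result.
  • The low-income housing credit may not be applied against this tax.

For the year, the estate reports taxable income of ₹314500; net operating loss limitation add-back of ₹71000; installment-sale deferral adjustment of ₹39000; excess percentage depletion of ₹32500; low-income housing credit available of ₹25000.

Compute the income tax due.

Alternative floor tax:
  Adjusted income: ₹314500 + ₹71000 + ₹39000 + ₹32500 = ₹457000
  Exemption: ₹58000 − 20% × (₹457000 − ₹335000) = ₹58000 − ₹24400 = ₹33600
  Base: ₹457000 − ₹33600 = ₹423400
  ₹423400 × 22% = ₹93148

Mainline income levy:
  ₹59000 × 11% = ₹6490
  ₹9000 × 19% = ₹1710
  ₹246500 × 31% = ₹76415
  → ₹84615
  Less low-income housing credit ₹25000 → ₹59615

₹93148 > ₹59615, so the alternative floor tax is the binding amount.

₹93148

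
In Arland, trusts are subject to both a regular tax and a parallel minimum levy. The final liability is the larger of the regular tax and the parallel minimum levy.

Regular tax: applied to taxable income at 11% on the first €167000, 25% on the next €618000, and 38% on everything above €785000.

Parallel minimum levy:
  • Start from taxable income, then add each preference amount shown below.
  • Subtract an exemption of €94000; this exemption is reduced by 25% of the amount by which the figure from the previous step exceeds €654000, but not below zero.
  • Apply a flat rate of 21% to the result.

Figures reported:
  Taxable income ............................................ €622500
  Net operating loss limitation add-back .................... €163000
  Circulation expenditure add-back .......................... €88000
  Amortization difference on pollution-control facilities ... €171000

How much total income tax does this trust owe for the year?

€219345

Regular tax:
  €167000 × 11% = €18370
  €455500 × 25% = €113875
  → €132245

Parallel minimum levy:
  Adjusted income: €622500 + €163000 + €88000 + €171000 = €1044500
  Exemption: 25% × (€1044500 − €654000) = €97625 ≥ €94000, so the exemption is fully phased out
  Base: €1044500 − €0 = €1044500
  €1044500 × 21% = €219345

€219345 > €132245, so the parallel minimum levy is the binding amount.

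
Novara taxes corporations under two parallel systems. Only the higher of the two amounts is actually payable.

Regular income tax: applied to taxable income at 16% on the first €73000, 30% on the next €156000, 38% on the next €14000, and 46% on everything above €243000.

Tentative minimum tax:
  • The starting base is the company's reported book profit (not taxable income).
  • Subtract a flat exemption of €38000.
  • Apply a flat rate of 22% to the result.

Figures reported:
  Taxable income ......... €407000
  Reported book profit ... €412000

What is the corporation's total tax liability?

Tentative minimum tax:
  Base (reported book profit): €412000
  Less exemption €38000 → base €374000
  €374000 × 22% = €82280

Regular income tax:
  €73000 × 16% = €11680
  €156000 × 30% = €46800
  €14000 × 38% = €5320
  €164000 × 46% = €75440
  → €139240

€139240 > €82280, so the regular income tax governs.

€139240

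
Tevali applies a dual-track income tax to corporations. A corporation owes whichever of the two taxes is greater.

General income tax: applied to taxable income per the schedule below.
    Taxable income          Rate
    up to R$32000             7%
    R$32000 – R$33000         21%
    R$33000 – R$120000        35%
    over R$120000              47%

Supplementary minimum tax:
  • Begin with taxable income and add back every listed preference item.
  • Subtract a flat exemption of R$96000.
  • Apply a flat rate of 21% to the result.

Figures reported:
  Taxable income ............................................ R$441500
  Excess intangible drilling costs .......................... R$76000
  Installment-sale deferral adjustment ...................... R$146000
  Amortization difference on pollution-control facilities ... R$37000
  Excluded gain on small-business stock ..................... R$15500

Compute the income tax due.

R$184005

General income tax:
  R$32000 × 7% = R$2240
  R$1000 × 21% = R$210
  R$87000 × 35% = R$30450
  R$321500 × 47% = R$151105
  → R$184005

Supplementary minimum tax:
  Adjusted income: R$441500 + R$76000 + R$146000 + R$37000 + R$15500 = R$716000
  Less exemption R$96000 → base R$620000
  R$620000 × 21% = R$130200

R$184005 > R$130200, so the general income tax governs.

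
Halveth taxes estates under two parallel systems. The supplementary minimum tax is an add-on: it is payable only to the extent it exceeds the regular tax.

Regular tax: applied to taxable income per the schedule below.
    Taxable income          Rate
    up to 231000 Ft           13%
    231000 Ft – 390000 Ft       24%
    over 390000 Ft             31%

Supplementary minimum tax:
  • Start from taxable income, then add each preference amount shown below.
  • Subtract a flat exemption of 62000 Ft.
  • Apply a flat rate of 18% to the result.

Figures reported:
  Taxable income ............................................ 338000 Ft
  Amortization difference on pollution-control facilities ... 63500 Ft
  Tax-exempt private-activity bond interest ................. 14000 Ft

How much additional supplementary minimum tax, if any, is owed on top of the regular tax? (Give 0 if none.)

7920 Ft

Supplementary minimum tax:
  Adjusted income: 338000 Ft + 63500 Ft + 14000 Ft = 415500 Ft
  Less exemption 62000 Ft → base 353500 Ft
  353500 Ft × 18% = 63630 Ft

Regular tax:
  231000 Ft × 13% = 30030 Ft
  107000 Ft × 24% = 25680 Ft
  → 55710 Ft

Excess of supplementary minimum tax over regular tax: 63630 Ft − 55710 Ft = 7920 Ft.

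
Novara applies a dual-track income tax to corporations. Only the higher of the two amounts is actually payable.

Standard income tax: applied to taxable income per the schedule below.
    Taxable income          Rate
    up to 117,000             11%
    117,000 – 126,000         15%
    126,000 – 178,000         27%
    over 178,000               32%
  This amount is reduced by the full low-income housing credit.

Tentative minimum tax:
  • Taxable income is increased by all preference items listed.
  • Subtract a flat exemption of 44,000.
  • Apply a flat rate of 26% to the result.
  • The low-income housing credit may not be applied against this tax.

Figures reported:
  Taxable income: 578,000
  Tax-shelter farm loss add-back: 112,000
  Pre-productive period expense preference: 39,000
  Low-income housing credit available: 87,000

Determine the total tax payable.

Tentative minimum tax:
  Adjusted income: 578,000 + 112,000 + 39,000 = 729,000
  Less exemption 44,000 → base 685,000
  685,000 × 26% = 178,100

Standard income tax:
  117,000 × 11% = 12,870
  9,000 × 15% = 1,350
  52,000 × 27% = 14,040
  400,000 × 32% = 128,000
  → 156,260
  Less low-income housing credit 87,000 → 69,260

178,100 > 69,260, so the tentative minimum tax is the binding amount.

178,100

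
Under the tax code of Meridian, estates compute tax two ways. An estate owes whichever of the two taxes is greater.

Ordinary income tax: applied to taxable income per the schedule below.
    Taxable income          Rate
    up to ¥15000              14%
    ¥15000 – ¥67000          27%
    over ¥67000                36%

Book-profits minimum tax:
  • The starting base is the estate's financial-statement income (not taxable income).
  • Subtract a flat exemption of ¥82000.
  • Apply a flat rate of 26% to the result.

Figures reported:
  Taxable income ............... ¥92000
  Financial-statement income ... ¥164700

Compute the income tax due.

Book-profits minimum tax:
  Base (financial-statement income): ¥164700
  Less exemption ¥82000 → base ¥82700
  ¥82700 × 26% = ¥21502

Ordinary income tax:
  ¥15000 × 14% = ¥2100
  ¥52000 × 27% = ¥14040
  ¥25000 × 36% = ¥9000
  → ¥25140

¥25140 > ¥21502, so the ordinary income tax governs.

¥25140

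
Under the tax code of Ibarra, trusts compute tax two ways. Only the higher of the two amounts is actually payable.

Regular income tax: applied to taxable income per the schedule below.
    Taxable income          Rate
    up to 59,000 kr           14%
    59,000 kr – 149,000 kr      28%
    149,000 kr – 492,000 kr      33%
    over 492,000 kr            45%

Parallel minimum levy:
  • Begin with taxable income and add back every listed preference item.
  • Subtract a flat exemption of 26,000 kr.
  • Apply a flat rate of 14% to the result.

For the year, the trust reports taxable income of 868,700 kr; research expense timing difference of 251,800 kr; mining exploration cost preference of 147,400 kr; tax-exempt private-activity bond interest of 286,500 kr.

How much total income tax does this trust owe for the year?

316,165 kr

Parallel minimum levy:
  Adjusted income: 868,700 kr + 251,800 kr + 147,400 kr + 286,500 kr = 1,554,400 kr
  Less exemption 26,000 kr → base 1,528,400 kr
  1,528,400 kr × 14% = 213,976 kr

Regular income tax:
  59,000 kr × 14% = 8,260 kr
  90,000 kr × 28% = 25,200 kr
  343,000 kr × 33% = 113,190 kr
  376,700 kr × 45% = 169,515 kr
  → 316,165 kr

316,165 kr > 213,976 kr, so the regular income tax governs.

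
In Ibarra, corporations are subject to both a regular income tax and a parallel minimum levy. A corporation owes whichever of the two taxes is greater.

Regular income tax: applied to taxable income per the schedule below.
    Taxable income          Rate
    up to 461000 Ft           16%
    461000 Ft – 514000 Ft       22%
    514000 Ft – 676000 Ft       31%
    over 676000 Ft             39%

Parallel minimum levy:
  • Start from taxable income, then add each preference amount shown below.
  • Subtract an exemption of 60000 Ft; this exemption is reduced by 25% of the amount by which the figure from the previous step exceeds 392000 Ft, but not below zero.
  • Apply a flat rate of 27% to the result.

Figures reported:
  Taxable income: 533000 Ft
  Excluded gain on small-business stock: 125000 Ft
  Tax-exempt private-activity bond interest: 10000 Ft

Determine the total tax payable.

180360 Ft

Regular income tax:
  461000 Ft × 16% = 73760 Ft
  53000 Ft × 22% = 11660 Ft
  19000 Ft × 31% = 5890 Ft
  → 91310 Ft

Parallel minimum levy:
  Adjusted income: 533000 Ft + 125000 Ft + 10000 Ft = 668000 Ft
  Exemption: 25% × (668000 Ft − 392000 Ft) = 69000 Ft ≥ 60000 Ft, so the exemption is fully phased out
  Base: 668000 Ft − 0 Ft = 668000 Ft
  668000 Ft × 27% = 180360 Ft

180360 Ft > 91310 Ft, so the parallel minimum levy is the binding amount.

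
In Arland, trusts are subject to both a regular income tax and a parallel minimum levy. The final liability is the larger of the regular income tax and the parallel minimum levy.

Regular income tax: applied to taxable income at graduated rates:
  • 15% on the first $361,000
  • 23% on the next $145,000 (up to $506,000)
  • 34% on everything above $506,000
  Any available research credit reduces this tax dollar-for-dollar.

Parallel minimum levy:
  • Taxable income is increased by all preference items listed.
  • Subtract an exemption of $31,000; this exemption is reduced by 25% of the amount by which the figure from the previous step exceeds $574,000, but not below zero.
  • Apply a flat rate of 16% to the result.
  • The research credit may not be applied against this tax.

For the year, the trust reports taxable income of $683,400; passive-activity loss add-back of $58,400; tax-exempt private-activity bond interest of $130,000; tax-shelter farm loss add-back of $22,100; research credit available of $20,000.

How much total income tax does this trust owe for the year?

$143,024

Parallel minimum levy:
  Adjusted income: $683,400 + $58,400 + $130,000 + $22,100 = $893,900
  Exemption: 25% × ($893,900 − $574,000) = $79,975 ≥ $31,000, so the exemption is fully phased out
  Base: $893,900 − $0 = $893,900
  $893,900 × 16% = $143,024

Regular income tax:
  $361,000 × 15% = $54,150
  $145,000 × 23% = $33,350
  $177,400 × 34% = $60,316
  → $147,816
  Less research credit $20,000 → $127,816

$143,024 > $127,816, so the parallel minimum levy is the binding amount.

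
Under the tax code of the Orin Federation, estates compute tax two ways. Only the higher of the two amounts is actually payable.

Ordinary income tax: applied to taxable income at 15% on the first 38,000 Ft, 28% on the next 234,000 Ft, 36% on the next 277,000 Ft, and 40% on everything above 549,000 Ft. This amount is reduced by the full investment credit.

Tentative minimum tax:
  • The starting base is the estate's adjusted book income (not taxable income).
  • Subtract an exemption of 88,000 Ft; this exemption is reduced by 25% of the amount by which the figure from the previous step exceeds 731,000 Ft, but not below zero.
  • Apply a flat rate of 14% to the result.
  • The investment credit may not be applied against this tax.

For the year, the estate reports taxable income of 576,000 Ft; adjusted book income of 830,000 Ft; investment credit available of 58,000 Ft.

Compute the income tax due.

123,740 Ft

Tentative minimum tax:
  Base (adjusted book income): 830,000 Ft
  Exemption: 88,000 Ft − 25% × (830,000 Ft − 731,000 Ft) = 88,000 Ft − 24,750 Ft = 63,250 Ft
  Base: 830,000 Ft − 63,250 Ft = 766,750 Ft
  766,750 Ft × 14% = 107,345 Ft

Ordinary income tax:
  38,000 Ft × 15% = 5,700 Ft
  234,000 Ft × 28% = 65,520 Ft
  277,000 Ft × 36% = 99,720 Ft
  27,000 Ft × 40% = 10,800 Ft
  → 181,740 Ft
  Less investment credit 58,000 Ft → 123,740 Ft

123,740 Ft > 107,345 Ft, so the ordinary income tax governs.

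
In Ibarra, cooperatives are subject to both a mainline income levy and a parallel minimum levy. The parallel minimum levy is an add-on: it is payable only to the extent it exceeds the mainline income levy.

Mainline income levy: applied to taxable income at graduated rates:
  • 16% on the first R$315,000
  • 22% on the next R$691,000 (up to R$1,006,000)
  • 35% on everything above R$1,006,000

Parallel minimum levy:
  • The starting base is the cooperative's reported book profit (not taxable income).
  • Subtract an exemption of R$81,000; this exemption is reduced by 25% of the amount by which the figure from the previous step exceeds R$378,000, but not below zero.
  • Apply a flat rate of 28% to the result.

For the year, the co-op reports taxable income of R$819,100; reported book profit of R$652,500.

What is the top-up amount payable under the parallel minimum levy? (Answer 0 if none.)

Parallel minimum levy:
  Base (reported book profit): R$652,500
  Exemption: R$81,000 − 25% × (R$652,500 − R$378,000) = R$81,000 − R$68,625 = R$12,375
  Base: R$652,500 − R$12,375 = R$640,125
  R$640,125 × 28% = R$179,235

Mainline income levy:
  R$315,000 × 16% = R$50,400
  R$504,100 × 22% = R$110,902
  → R$161,302

Excess of parallel minimum levy over mainline income levy: R$179,235 − R$161,302 = R$17,933.

R$17,933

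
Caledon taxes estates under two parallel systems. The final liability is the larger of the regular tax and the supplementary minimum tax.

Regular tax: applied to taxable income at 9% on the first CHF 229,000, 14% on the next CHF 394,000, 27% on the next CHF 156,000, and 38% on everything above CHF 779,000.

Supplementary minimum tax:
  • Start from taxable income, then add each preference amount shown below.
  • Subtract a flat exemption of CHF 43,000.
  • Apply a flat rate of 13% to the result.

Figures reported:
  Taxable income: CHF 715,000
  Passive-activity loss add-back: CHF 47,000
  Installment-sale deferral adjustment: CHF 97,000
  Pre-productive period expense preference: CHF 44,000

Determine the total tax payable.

CHF 111,800

Supplementary minimum tax:
  Adjusted income: CHF 715,000 + CHF 47,000 + CHF 97,000 + CHF 44,000 = CHF 903,000
  Less exemption CHF 43,000 → base CHF 860,000
  CHF 860,000 × 13% = CHF 111,800

Regular tax:
  CHF 229,000 × 9% = CHF 20,610
  CHF 394,000 × 14% = CHF 55,160
  CHF 92,000 × 27% = CHF 24,840
  → CHF 100,610

CHF 111,800 > CHF 100,610, so the supplementary minimum tax is the binding amount.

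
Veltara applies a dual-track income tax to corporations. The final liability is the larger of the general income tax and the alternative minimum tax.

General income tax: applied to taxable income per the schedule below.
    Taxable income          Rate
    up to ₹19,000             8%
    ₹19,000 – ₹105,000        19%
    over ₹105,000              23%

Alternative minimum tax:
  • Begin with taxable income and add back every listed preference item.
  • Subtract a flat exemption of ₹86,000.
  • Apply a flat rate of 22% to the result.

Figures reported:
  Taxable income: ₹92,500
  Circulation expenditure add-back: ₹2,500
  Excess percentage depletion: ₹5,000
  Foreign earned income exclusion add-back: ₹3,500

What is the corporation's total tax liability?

General income tax:
  ₹19,000 × 8% = ₹1,520
  ₹73,500 × 19% = ₹13,965
  → ₹15,485

Alternative minimum tax:
  Adjusted income: ₹92,500 + ₹2,500 + ₹5,000 + ₹3,500 = ₹103,500
  Less exemption ₹86,000 → base ₹17,500
  ₹17,500 × 22% = ₹3,850

₹15,485 > ₹3,850, so the general income tax governs.

₹15,485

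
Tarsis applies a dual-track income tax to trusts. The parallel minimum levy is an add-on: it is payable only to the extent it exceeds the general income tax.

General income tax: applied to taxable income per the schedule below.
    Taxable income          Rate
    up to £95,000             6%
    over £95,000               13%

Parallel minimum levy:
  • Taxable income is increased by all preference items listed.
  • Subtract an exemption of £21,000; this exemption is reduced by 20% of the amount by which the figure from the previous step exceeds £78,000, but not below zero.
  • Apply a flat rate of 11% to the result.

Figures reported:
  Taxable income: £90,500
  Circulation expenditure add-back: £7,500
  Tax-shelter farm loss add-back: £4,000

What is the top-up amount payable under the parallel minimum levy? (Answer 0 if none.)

£4,008

General income tax:
  £90,500 × 6% = £5,430

Parallel minimum levy:
  Adjusted income: £90,500 + £7,500 + £4,000 = £102,000
  Exemption: £21,000 − 20% × (£102,000 − £78,000) = £21,000 − £4,800 = £16,200
  Base: £102,000 − £16,200 = £85,800
  £85,800 × 11% = £9,438

Excess of parallel minimum levy over general income tax: £9,438 − £5,430 = £4,008.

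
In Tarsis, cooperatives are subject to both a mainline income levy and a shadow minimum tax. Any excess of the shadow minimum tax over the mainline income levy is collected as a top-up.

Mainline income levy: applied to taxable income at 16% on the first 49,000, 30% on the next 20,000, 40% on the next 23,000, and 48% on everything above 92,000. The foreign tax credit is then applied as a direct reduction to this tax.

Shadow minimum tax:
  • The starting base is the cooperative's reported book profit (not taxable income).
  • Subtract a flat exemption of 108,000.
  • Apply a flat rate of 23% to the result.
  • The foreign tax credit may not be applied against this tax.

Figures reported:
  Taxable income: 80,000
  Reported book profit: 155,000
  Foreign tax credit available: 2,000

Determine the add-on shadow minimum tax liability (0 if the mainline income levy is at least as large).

0

Shadow minimum tax:
  Base (reported book profit): 155,000
  Less exemption 108,000 → base 47,000
  47,000 × 23% = 10,810

Mainline income levy:
  49,000 × 16% = 7,840
  20,000 × 30% = 6,000
  11,000 × 40% = 4,400
  → 18,240
  Less foreign tax credit 2,000 → 16,240

10,810 ≤ 16,240, so no add-on is due.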